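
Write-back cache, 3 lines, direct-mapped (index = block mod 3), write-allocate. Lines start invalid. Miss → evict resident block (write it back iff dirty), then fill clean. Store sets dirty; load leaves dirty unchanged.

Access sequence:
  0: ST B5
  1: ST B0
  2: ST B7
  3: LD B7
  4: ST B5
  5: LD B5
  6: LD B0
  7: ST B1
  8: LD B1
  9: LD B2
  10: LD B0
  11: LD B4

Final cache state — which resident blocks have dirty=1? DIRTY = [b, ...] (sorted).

0: W B5 → L2 miss [D]
1: W B0 → L0 miss [D]
2: W B7 → L1 miss [D]
3: R B7 → L1 hit [D]
4: W B5 → L2 hit [D]
5: R B5 → L2 hit [D]
6: R B0 → L0 hit [D]
7: W B1 → L1 miss wb→B7 [D]
8: R B1 → L1 hit [D]
9: R B2 → L2 miss wb→B5 [-]
10: R B0 → L0 hit [D]
11: R B4 → L1 miss wb→B1 [-]

DIRTY = [0]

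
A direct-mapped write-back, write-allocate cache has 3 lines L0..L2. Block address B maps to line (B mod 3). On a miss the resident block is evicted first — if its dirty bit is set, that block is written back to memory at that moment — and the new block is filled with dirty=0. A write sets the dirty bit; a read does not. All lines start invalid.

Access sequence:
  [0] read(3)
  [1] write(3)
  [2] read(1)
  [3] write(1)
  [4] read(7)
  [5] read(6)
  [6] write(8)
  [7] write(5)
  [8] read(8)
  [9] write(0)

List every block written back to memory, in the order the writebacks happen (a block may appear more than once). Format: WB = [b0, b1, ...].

0: R B3 → L0 miss [-]
1: W B3 → L0 hit [D]
2: R B1 → L1 miss [-]
3: W B1 → L1 hit [D]
4: R B7 → L1 miss wb→B1 [-]
5: R B6 → L0 miss wb→B3 [-]
6: W B8 → L2 miss [D]
7: W B5 → L2 miss wb→B8 [D]
8: R B8 → L2 miss wb→B5 [-]
9: W B0 → L0 miss [D]

WB = [1, 3, 8, 5]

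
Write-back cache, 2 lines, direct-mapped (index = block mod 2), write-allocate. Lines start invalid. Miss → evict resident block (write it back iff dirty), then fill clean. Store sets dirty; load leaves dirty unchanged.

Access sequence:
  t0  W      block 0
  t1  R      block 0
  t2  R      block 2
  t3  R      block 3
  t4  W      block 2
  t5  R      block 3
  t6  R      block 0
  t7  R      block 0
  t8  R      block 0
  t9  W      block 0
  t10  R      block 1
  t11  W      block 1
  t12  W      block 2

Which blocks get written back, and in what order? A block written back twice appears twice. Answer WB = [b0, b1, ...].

WB = [0, 2, 0]

0: W B0 → L0 miss [D]
1: R B0 → L0 hit [D]
2: R B2 → L0 miss wb→B0 [-]
3: R B3 → L1 miss [-]
4: W B2 → L0 hit [D]
5: R B3 → L1 hit [-]
6: R B0 → L0 miss wb→B2 [-]
7: R B0 → L0 hit [-]
8: R B0 → L0 hit [-]
9: W B0 → L0 hit [D]
10: R B1 → L1 miss [-]
11: W B1 → L1 hit [D]
12: W B2 → L0 miss wb→B0 [D]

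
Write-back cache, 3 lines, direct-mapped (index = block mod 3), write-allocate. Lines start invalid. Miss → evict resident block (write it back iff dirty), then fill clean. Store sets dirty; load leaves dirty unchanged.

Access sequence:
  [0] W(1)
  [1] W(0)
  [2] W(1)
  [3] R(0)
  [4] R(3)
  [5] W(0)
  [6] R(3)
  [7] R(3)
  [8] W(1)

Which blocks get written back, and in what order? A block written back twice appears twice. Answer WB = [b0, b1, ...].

WB = [0, 0]

0: W B1 → L1 miss [D]
1: W B0 → L0 miss [D]
2: W B1 → L1 hit [D]
3: R B0 → L0 hit [D]
4: R B3 → L0 miss wb→B0 [-]
5: W B0 → L0 miss [D]
6: R B3 → L0 miss wb→B0 [-]
7: R B3 → L0 hit [-]
8: W B1 → L1 hit [D]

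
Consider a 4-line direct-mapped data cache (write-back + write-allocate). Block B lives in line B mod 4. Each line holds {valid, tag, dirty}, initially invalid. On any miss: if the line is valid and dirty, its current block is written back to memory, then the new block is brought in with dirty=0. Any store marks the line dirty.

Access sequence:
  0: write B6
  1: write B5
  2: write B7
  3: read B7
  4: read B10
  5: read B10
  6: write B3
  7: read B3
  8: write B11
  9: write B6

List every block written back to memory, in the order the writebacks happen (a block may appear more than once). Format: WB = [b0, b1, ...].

  0 | W B6 → L2 miss [D]
  1 | W B5 → L1 miss [D]
  2 | W B7 → L3 miss [D]
  3 | R B7 → L3 hit [D]
  4 | R B10 → L2 miss wb→B6 [-]
  5 | R B10 → L2 hit [-]
  6 | W B3 → L3 miss wb→B7 [D]
  7 | R B3 → L3 hit [D]
  8 | W B11 → L3 miss wb→B3 [D]
  9 | W B6 → L2 miss [D]

WB = [6, 7, 3]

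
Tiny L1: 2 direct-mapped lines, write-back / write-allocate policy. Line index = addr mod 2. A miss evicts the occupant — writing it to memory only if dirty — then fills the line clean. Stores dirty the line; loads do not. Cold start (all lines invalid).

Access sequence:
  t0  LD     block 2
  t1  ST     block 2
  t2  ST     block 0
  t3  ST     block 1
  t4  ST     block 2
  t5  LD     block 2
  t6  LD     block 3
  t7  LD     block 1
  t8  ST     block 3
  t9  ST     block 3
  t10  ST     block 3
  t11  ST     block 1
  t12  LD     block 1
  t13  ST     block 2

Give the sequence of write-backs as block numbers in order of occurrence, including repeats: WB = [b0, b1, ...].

0: R B2 -> L0 miss  d=-]
1: W B2 -> L0 hit  d=D]
2: W B0 -> L0 miss wb->B2  d=D]
3: W B1 -> L1 miss  d=D]
4: W B2 -> L0 miss wb->B0  d=D]
5: R B2 -> L0 hit  d=D]
6: R B3 -> L1 miss wb->B1  d=-]
7: R B1 -> L1 miss  d=-]
8: W B3 -> L1 miss  d=D]
9: W B3 -> L1 hit  d=D]
10: W B3 -> L1 hit  d=D]
11: W B1 -> L1 miss wb->B3  d=D]
12: R B1 -> L1 hit  d=D]
13: W B2 -> L0 hit  d=D]

WB = [2, 0, 1, 3]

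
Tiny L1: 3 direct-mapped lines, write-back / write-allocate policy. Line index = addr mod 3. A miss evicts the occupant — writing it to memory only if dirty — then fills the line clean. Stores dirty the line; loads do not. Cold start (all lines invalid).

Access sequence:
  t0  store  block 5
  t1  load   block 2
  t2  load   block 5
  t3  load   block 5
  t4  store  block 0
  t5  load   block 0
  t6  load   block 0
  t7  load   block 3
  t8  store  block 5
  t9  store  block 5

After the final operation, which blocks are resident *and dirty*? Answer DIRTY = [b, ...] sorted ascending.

DIRTY = [5]

0: W B5 -> L2 miss  d=D]
1: R B2 -> L2 miss wb->B5  d=-]
2: R B5 -> L2 miss  d=-]
3: R B5 -> L2 hit  d=-]
4: W B0 -> L0 miss  d=D]
5: R B0 -> L0 hit  d=D]
6: R B0 -> L0 hit  d=D]
7: R B3 -> L0 miss wb->B0  d=-]
8: W B5 -> L2 hit  d=D]
9: W B5 -> L2 hit  d=D]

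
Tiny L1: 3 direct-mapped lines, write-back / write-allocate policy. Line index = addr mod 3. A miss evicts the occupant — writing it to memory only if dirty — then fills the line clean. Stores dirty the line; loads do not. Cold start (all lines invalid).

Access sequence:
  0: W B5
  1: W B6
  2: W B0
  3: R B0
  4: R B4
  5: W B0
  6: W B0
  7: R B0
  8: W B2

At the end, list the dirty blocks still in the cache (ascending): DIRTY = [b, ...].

0: W B5 → L2 miss [D]
1: W B6 → L0 miss [D]
2: W B0 → L0 miss wb→B6 [D]
3: R B0 → L0 hit [D]
4: R B4 → L1 miss [-]
5: W B0 → L0 hit [D]
6: W B0 → L0 hit [D]
7: R B0 → L0 hit [D]
8: W B2 → L2 miss wb→B5 [D]

DIRTY = [0, 2]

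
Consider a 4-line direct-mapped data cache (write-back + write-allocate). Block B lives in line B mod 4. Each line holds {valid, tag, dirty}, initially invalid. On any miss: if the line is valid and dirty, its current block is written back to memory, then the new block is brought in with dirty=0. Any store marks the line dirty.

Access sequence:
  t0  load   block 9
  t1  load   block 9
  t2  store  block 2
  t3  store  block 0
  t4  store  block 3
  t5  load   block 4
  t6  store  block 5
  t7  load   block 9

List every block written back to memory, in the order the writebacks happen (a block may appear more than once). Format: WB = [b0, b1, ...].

WB = [0, 5]

  0 | R B9 → L1 miss [-]
  1 | R B9 → L1 hit [-]
  2 | W B2 → L2 miss [D]
  3 | W B0 → L0 miss [D]
  4 | W B3 → L3 miss [D]
  5 | R B4 → L0 miss wb→B0 [-]
  6 | W B5 → L1 miss [D]
  7 | R B9 → L1 miss wb→B5 [-]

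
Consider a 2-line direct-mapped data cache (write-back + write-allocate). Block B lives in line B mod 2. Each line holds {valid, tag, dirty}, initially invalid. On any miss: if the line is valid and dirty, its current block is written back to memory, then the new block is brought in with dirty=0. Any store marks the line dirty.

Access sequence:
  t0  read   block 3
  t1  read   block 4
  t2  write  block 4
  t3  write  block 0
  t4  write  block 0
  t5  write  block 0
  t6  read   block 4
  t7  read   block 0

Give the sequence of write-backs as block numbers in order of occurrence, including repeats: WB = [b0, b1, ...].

  0 | R B3 → L1 miss [-]
  1 | R B4 → L0 miss [-]
  2 | W B4 → L0 hit [D]
  3 | W B0 → L0 miss wb→B4 [D]
  4 | W B0 → L0 hit [D]
  5 | W B0 → L0 hit [D]
  6 | R B4 → L0 miss wb→B0 [-]
  7 | R B0 → L0 miss [-]

WB = [4, 0]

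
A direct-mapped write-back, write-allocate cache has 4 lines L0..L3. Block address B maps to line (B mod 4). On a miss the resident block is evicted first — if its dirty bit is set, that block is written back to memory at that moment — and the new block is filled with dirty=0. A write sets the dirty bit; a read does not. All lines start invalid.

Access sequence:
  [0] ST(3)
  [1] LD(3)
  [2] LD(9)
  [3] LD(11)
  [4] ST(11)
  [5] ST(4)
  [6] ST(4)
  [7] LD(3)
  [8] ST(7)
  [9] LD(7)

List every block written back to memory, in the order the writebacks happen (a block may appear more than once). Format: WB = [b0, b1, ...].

0: W B3 → L3 miss [D]
1: R B3 → L3 hit [D]
2: R B9 → L1 miss [-]
3: R B11 → L3 miss wb→B3 [-]
4: W B11 → L3 hit [D]
5: W B4 → L0 miss [D]
6: W B4 → L0 hit [D]
7: R B3 → L3 miss wb→B11 [-]
8: W B7 → L3 miss [D]
9: R B7 → L3 hit [D]

WB = [3, 11]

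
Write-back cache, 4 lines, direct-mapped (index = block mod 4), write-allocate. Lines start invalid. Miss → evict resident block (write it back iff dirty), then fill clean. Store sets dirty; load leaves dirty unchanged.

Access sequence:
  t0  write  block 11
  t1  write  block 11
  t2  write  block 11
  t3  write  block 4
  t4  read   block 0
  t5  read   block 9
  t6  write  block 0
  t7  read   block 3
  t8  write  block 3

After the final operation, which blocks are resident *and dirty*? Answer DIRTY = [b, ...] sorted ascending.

0: W B11 → L3 miss [D]
1: W B11 → L3 hit [D]
2: W B11 → L3 hit [D]
3: W B4 → L0 miss [D]
4: R B0 → L0 miss wb→B4 [-]
5: R B9 → L1 miss [-]
6: W B0 → L0 hit [D]
7: R B3 → L3 miss wb→B11 [-]
8: W B3 → L3 hit [D]

DIRTY = [0, 3]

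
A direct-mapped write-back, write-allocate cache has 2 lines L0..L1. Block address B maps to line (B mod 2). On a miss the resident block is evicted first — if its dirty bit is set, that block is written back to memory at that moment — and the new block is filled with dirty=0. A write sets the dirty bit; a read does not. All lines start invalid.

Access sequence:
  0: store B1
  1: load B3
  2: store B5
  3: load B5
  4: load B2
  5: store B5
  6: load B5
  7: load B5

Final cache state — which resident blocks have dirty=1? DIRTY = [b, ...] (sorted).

0: W B1 -> L1 miss  d=D]
1: R B3 -> L1 miss wb->B1  d=-]
2: W B5 -> L1 miss  d=D]
3: R B5 -> L1 hit  d=D]
4: R B2 -> L0 miss  d=-]
5: W B5 -> L1 hit  d=D]
6: R B5 -> L1 hit  d=D]
7: R B5 -> L1 hit  d=D]

DIRTY = [5]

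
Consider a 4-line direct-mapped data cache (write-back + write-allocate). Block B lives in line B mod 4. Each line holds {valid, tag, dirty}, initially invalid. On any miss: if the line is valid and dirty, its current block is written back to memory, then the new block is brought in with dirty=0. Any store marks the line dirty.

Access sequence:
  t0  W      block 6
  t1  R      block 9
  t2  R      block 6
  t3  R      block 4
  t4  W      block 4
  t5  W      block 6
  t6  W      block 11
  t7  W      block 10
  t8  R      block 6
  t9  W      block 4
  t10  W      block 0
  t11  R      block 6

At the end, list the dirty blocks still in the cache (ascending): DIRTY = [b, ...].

0: W B6 -> L2 miss  d=D]
1: R B9 -> L1 miss  d=-]
2: R B6 -> L2 hit  d=D]
3: R B4 -> L0 miss  d=-]
4: W B4 -> L0 hit  d=D]
5: W B6 -> L2 hit  d=D]
6: W B11 -> L3 miss  d=D]
7: W B10 -> L2 miss wb->B6  d=D]
8: R B6 -> L2 miss wb->B10  d=-]
9: W B4 -> L0 hit  d=D]
10: W B0 -> L0 miss wb->B4  d=D]
11: R B6 -> L2 hit  d=-]

DIRTY = [0, 11]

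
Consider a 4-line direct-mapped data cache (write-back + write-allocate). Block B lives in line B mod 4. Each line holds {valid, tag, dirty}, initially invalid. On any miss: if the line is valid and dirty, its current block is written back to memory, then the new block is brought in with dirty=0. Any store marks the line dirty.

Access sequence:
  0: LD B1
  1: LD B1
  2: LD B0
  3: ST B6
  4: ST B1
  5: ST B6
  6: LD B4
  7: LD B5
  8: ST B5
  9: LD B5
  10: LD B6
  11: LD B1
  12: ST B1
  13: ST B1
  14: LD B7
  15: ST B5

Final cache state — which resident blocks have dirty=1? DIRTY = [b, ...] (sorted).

0: R B1 -> L1 miss  d=-]
1: R B1 -> L1 hit  d=-]
2: R B0 -> L0 miss  d=-]
3: W B6 -> L2 miss  d=D]
4: W B1 -> L1 hit  d=D]
5: W B6 -> L2 hit  d=D]
6: R B4 -> L0 miss  d=-]
7: R B5 -> L1 miss wb->B1  d=-]
8: W B5 -> L1 hit  d=D]
9: R B5 -> L1 hit  d=D]
10: R B6 -> L2 hit  d=D]
11: R B1 -> L1 miss wb->B5  d=-]
12: W B1 -> L1 hit  d=D]
13: W B1 -> L1 hit  d=D]
14: R B7 -> L3 miss  d=-]
15: W B5 -> L1 miss wb->B1  d=D]

DIRTY = [5, 6]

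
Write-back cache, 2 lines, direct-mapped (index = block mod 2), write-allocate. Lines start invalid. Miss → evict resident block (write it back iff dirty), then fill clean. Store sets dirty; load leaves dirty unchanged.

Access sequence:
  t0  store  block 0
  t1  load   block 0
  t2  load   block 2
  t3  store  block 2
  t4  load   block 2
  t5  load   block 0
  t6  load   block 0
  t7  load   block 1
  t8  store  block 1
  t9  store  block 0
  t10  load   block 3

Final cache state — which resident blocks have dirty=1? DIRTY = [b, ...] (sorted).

  0 | W B0 → L0 miss [D]
  1 | R B0 → L0 hit [D]
  2 | R B2 → L0 miss wb→B0 [-]
  3 | W B2 → L0 hit [D]
  4 | R B2 → L0 hit [D]
  5 | R B0 → L0 miss wb→B2 [-]
  6 | R B0 → L0 hit [-]
  7 | R B1 → L1 miss [-]
  8 | W B1 → L1 hit [D]
  9 | W B0 → L0 hit [D]
  10 | R B3 → L1 miss wb→B1 [-]

DIRTY = [0]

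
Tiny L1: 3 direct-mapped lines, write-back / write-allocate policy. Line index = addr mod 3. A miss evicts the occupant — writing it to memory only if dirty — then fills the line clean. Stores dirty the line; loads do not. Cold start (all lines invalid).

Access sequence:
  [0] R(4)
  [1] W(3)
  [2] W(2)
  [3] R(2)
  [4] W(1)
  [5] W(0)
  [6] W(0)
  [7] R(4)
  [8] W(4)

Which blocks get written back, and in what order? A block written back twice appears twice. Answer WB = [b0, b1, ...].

WB = [3, 1]

  0 | R B4 → L1 miss [-]
  1 | W B3 → L0 miss [D]
  2 | W B2 → L2 miss [D]
  3 | R B2 → L2 hit [D]
  4 | W B1 → L1 miss [D]
  5 | W B0 → L0 miss wb→B3 [D]
  6 | W B0 → L0 hit [D]
  7 | R B4 → L1 miss wb→B1 [-]
  8 | W B4 → L1 hit [D]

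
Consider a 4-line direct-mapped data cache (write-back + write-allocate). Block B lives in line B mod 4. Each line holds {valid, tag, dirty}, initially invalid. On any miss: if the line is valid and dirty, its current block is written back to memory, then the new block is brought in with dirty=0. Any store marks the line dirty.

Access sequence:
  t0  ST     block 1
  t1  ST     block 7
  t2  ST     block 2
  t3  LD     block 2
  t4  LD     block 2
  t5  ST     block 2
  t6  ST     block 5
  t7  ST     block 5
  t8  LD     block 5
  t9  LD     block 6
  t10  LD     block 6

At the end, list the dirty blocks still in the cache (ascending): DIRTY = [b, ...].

DIRTY = [5, 7]

0: W B1 -> L1 miss  d=D]
1: W B7 -> L3 miss  d=D]
2: W B2 -> L2 miss  d=D]
3: R B2 -> L2 hit  d=D]
4: R B2 -> L2 hit  d=D]
5: W B2 -> L2 hit  d=D]
6: W B5 -> L1 miss wb->B1  d=D]
7: W B5 -> L1 hit  d=D]
8: R B5 -> L1 hit  d=D]
9: R B6 -> L2 miss wb->B2  d=-]
10: R B6 -> L2 hit  d=-]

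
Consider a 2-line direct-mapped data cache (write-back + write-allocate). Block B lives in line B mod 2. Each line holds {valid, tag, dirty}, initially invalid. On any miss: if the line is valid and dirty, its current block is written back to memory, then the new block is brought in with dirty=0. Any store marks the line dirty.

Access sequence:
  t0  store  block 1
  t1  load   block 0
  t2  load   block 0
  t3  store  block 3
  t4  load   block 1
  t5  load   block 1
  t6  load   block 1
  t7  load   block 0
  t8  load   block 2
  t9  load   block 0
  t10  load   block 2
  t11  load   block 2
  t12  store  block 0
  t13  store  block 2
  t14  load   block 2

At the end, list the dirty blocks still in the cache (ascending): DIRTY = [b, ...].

DIRTY = [2]

0: W B1 → L1 miss [D]
1: R B0 → L0 miss [-]
2: R B0 → L0 hit [-]
3: W B3 → L1 miss wb→B1 [D]
4: R B1 → L1 miss wb→B3 [-]
5: R B1 → L1 hit [-]
6: R B1 → L1 hit [-]
7: R B0 → L0 hit [-]
8: R B2 → L0 miss [-]
9: R B0 → L0 miss [-]
10: R B2 → L0 miss [-]
11: R B2 → L0 hit [-]
12: W B0 → L0 miss [D]
13: W B2 → L0 miss wb→B0 [D]
14: R B2 → L0 hit [D]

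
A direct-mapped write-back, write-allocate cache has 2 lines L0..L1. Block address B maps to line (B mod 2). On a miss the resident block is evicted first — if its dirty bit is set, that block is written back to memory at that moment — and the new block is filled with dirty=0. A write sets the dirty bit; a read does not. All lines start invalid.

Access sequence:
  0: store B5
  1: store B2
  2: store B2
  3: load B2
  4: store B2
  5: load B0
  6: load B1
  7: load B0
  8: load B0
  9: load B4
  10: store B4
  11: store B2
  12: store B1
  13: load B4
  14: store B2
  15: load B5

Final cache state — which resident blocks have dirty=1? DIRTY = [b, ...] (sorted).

0: W B5 -> L1 miss  d=D]
1: W B2 -> L0 miss  d=D]
2: W B2 -> L0 hit  d=D]
3: R B2 -> L0 hit  d=D]
4: W B2 -> L0 hit  d=D]
5: R B0 -> L0 miss wb->B2  d=-]
6: R B1 -> L1 miss wb->B5  d=-]
7: R B0 -> L0 hit  d=-]
8: R B0 -> L0 hit  d=-]
9: R B4 -> L0 miss  d=-]
10: W B4 -> L0 hit  d=D]
11: W B2 -> L0 miss wb->B4  d=D]
12: W B1 -> L1 hit  d=D]
13: R B4 -> L0 miss wb->B2  d=-]
14: W B2 -> L0 miss  d=D]
15: R B5 -> L1 miss wb->B1  d=-]

DIRTY = [2]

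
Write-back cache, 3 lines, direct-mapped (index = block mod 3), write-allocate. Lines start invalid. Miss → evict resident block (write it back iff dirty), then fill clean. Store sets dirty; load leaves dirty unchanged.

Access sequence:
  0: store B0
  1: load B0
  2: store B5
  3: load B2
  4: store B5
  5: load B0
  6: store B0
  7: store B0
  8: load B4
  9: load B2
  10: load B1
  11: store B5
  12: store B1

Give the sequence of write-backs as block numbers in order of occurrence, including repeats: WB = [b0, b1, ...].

0: W B0 → L0 miss [D]
1: R B0 → L0 hit [D]
2: W B5 → L2 miss [D]
3: R B2 → L2 miss wb→B5 [-]
4: W B5 → L2 miss [D]
5: R B0 → L0 hit [D]
6: W B0 → L0 hit [D]
7: W B0 → L0 hit [D]
8: R B4 → L1 miss [-]
9: R B2 → L2 miss wb→B5 [-]
10: R B1 → L1 miss [-]
11: W B5 → L2 miss [D]
12: W B1 → L1 hit [D]

WB = [5, 5]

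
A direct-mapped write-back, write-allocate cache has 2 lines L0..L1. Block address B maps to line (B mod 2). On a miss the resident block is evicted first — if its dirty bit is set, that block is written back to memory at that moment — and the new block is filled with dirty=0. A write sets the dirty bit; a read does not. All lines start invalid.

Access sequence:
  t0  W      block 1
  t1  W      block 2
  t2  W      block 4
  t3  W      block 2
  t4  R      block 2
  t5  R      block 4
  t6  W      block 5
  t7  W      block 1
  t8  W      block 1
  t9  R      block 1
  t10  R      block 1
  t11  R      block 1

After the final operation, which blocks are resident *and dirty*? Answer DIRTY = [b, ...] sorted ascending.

0: W B1 → L1 miss [D]
1: W B2 → L0 miss [D]
2: W B4 → L0 miss wb→B2 [D]
3: W B2 → L0 miss wb→B4 [D]
4: R B2 → L0 hit [D]
5: R B4 → L0 miss wb→B2 [-]
6: W B5 → L1 miss wb→B1 [D]
7: W B1 → L1 miss wb→B5 [D]
8: W B1 → L1 hit [D]
9: R B1 → L1 hit [D]
10: R B1 → L1 hit [D]
11: R B1 → L1 hit [D]

DIRTY = [1]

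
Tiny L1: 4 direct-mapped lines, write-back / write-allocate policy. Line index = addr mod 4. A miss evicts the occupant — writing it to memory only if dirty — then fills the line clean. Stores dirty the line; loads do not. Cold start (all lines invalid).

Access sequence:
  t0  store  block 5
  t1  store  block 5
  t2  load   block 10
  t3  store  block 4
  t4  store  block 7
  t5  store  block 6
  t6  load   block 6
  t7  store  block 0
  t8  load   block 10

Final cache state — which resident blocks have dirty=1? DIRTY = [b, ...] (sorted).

DIRTY = [0, 5, 7]

  0 | W B5 → L1 miss [D]
  1 | W B5 → L1 hit [D]
  2 | R B10 → L2 miss [-]
  3 | W B4 → L0 miss [D]
  4 | W B7 → L3 miss [D]
  5 | W B6 → L2 miss [D]
  6 | R B6 → L2 hit [D]
  7 | W B0 → L0 miss wb→B4 [D]
  8 | R B10 → L2 miss wb→B6 [-]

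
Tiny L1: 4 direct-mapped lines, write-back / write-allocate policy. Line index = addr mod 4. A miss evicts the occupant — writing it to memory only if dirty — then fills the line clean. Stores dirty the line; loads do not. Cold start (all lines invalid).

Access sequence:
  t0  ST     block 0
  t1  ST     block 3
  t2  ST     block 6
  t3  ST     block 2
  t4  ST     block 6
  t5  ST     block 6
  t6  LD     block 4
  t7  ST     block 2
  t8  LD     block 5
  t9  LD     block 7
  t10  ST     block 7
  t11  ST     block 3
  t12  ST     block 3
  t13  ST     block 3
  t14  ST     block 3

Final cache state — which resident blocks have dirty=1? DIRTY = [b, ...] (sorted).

0: W B0 -> L0 miss  d=D]
1: W B3 -> L3 miss  d=D]
2: W B6 -> L2 miss  d=D]
3: W B2 -> L2 miss wb->B6  d=D]
4: W B6 -> L2 miss wb->B2  d=D]
5: W B6 -> L2 hit  d=D]
6: R B4 -> L0 miss wb->B0  d=-]
7: W B2 -> L2 miss wb->B6  d=D]
8: R B5 -> L1 miss  d=-]
9: R B7 -> L3 miss wb->B3  d=-]
10: W B7 -> L3 hit  d=D]
11: W B3 -> L3 miss wb->B7  d=D]
12: W B3 -> L3 hit  d=D]
13: W B3 -> L3 hit  d=D]
14: W B3 -> L3 hit  d=D]

DIRTY = [2, 3]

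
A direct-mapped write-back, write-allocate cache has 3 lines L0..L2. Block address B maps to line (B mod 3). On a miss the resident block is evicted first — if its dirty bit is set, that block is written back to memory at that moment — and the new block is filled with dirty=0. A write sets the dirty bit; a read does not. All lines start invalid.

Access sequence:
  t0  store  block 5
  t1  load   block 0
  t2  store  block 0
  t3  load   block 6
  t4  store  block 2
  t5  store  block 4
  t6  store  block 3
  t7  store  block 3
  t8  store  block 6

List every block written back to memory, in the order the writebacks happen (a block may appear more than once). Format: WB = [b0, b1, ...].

WB = [0, 5, 3]

0: W B5 → L2 miss [D]
1: R B0 → L0 miss [-]
2: W B0 → L0 hit [D]
3: R B6 → L0 miss wb→B0 [-]
4: W B2 → L2 miss wb→B5 [D]
5: W B4 → L1 miss [D]
6: W B3 → L0 miss [D]
7: W B3 → L0 hit [D]
8: W B6 → L0 miss wb→B3 [D]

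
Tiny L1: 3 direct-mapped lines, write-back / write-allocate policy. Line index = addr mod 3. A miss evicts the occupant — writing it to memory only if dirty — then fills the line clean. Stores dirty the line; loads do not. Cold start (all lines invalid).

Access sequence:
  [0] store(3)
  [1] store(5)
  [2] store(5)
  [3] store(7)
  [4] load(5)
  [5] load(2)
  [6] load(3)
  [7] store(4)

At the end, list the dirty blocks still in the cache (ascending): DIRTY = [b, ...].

DIRTY = [3, 4]

  0 | W B3 → L0 miss [D]
  1 | W B5 → L2 miss [D]
  2 | W B5 → L2 hit [D]
  3 | W B7 → L1 miss [D]
  4 | R B5 → L2 hit [D]
  5 | R B2 → L2 miss wb→B5 [-]
  6 | R B3 → L0 hit [D]
  7 | W B4 → L1 miss wb→B7 [D]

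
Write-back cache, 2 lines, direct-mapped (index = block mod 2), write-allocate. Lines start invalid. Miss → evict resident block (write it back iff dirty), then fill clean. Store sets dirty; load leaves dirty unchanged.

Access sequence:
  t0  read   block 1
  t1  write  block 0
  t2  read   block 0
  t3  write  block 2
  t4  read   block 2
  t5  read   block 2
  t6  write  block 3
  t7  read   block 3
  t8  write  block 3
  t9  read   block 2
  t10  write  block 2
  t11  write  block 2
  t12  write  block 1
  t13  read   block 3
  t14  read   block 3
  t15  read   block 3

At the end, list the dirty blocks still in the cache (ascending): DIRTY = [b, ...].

0: R B1 -> L1 miss  d=-]
1: W B0 -> L0 miss  d=D]
2: R B0 -> L0 hit  d=D]
3: W B2 -> L0 miss wb->B0  d=D]
4: R B2 -> L0 hit  d=D]
5: R B2 -> L0 hit  d=D]
6: W B3 -> L1 miss  d=D]
7: R B3 -> L1 hit  d=D]
8: W B3 -> L1 hit  d=D]
9: R B2 -> L0 hit  d=D]
10: W B2 -> L0 hit  d=D]
11: W B2 -> L0 hit  d=D]
12: W B1 -> L1 miss wb->B3  d=D]
13: R B3 -> L1 miss wb->B1  d=-]
14: R B3 -> L1 hit  d=-]
15: R B3 -> L1 hit  d=-]

DIRTY = [2]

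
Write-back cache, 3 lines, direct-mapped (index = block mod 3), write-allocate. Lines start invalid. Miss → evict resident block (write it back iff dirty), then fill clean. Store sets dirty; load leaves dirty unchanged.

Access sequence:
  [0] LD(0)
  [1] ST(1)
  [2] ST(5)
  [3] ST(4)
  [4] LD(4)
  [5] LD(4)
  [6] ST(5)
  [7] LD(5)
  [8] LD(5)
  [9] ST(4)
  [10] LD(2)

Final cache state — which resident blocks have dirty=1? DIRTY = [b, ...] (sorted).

DIRTY = [4]

0: R B0 → L0 miss [-]
1: W B1 → L1 miss [D]
2: W B5 → L2 miss [D]
3: W B4 → L1 miss wb→B1 [D]
4: R B4 → L1 hit [D]
5: R B4 → L1 hit [D]
6: W B5 → L2 hit [D]
7: R B5 → L2 hit [D]
8: R B5 → L2 hit [D]
9: W B4 → L1 hit [D]
10: R B2 → L2 miss wb→B5 [-]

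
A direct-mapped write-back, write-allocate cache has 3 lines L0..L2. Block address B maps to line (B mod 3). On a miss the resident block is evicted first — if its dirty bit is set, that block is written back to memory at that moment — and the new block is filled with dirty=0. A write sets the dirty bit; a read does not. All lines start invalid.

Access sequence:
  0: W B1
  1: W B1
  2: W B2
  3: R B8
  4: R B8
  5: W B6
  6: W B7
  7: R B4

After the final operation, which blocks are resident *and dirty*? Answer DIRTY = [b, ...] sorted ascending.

  0 | W B1 → L1 miss [D]
  1 | W B1 → L1 hit [D]
  2 | W B2 → L2 miss [D]
  3 | R B8 → L2 miss wb→B2 [-]
  4 | R B8 → L2 hit [-]
  5 | W B6 → L0 miss [D]
  6 | W B7 → L1 miss wb→B1 [D]
  7 | R B4 → L1 miss wb→B7 [-]

DIRTY = [6]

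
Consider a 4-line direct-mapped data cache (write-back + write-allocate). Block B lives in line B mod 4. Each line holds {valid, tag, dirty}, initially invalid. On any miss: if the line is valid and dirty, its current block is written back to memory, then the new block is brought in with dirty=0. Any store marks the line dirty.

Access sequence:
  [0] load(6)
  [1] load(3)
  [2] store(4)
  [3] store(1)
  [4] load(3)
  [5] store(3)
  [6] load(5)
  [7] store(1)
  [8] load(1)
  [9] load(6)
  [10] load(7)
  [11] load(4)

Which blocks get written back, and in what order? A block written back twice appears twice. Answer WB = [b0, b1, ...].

  0 | R B6 → L2 miss [-]
  1 | R B3 → L3 miss [-]
  2 | W B4 → L0 miss [D]
  3 | W B1 → L1 miss [D]
  4 | R B3 → L3 hit [-]
  5 | W B3 → L3 hit [D]
  6 | R B5 → L1 miss wb→B1 [-]
  7 | W B1 → L1 miss [D]
  8 | R B1 → L1 hit [D]
  9 | R B6 → L2 hit [-]
  10 | R B7 → L3 miss wb→B3 [-]
  11 | R B4 → L0 hit [D]

WB = [1, 3]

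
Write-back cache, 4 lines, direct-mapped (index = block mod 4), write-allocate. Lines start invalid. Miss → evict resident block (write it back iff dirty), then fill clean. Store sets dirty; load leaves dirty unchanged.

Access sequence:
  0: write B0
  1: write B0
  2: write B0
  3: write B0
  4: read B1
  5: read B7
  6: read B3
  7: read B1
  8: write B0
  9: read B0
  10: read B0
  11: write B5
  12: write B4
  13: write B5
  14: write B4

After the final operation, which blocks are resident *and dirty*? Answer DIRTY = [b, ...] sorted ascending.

DIRTY = [4, 5]

  0 | W B0 → L0 miss [D]
  1 | W B0 → L0 hit [D]
  2 | W B0 → L0 hit [D]
  3 | W B0 → L0 hit [D]
  4 | R B1 → L1 miss [-]
  5 | R B7 → L3 miss [-]
  6 | R B3 → L3 miss [-]
  7 | R B1 → L1 hit [-]
  8 | W B0 → L0 hit [D]
  9 | R B0 → L0 hit [D]
  10 | R B0 → L0 hit [D]
  11 | W B5 → L1 miss [D]
  12 | W B4 → L0 miss wb→B0 [D]
  13 | W B5 → L1 hit [D]
  14 | W B4 → L0 hit [D]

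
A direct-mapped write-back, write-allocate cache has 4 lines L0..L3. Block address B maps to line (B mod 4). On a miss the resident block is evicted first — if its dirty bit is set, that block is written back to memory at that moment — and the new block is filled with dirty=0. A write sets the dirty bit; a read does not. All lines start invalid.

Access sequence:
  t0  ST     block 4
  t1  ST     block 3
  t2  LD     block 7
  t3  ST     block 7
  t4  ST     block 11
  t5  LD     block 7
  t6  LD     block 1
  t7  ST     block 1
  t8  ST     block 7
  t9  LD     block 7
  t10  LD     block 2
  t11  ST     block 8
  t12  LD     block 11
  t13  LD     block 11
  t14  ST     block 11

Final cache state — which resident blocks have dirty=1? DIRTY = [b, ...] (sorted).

  0 | W B4 → L0 miss [D]
  1 | W B3 → L3 miss [D]
  2 | R B7 → L3 miss wb→B3 [-]
  3 | W B7 → L3 hit [D]
  4 | W B11 → L3 miss wb→B7 [D]
  5 | R B7 → L3 miss wb→B11 [-]
  6 | R B1 → L1 miss [-]
  7 | W B1 → L1 hit [D]
  8 | W B7 → L3 hit [D]
  9 | R B7 → L3 hit [D]
  10 | R B2 → L2 miss [-]
  11 | W B8 → L0 miss wb→B4 [D]
  12 | R B11 → L3 miss wb→B7 [-]
  13 | R B11 → L3 hit [-]
  14 | W B11 → L3 hit [D]

DIRTY = [1, 8, 11]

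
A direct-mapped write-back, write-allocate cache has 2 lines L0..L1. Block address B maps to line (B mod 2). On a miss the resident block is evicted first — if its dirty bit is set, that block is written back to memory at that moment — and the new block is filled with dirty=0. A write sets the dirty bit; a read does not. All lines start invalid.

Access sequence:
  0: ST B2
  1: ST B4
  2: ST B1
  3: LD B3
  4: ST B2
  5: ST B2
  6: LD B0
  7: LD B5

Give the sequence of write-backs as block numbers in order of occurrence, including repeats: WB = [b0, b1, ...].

WB = [2, 1, 4, 2]

0: W B2 -> L0 miss  d=D]
1: W B4 -> L0 miss wb->B2  d=D]
2: W B1 -> L1 miss  d=D]
3: R B3 -> L1 miss wb->B1  d=-]
4: W B2 -> L0 miss wb->B4  d=D]
5: W B2 -> L0 hit  d=D]
6: R B0 -> L0 miss wb->B2  d=-]
7: R B5 -> L1 miss  d=-]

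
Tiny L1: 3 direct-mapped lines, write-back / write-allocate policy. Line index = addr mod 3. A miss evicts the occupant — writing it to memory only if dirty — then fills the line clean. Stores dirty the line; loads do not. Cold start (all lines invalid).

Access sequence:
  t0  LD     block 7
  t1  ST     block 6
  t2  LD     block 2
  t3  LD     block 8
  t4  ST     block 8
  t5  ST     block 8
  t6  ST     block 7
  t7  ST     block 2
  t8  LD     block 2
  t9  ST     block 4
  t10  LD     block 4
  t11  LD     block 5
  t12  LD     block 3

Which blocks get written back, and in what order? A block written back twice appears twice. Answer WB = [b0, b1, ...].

WB = [8, 7, 2, 6]

0: R B7 -> L1 miss  d=-]
1: W B6 -> L0 miss  d=D]
2: R B2 -> L2 miss  d=-]
3: R B8 -> L2 miss  d=-]
4: W B8 -> L2 hit  d=D]
5: W B8 -> L2 hit  d=D]
6: W B7 -> L1 hit  d=D]
7: W B2 -> L2 miss wb->B8  d=D]
8: R B2 -> L2 hit  d=D]
9: W B4 -> L1 miss wb->B7  d=D]
10: R B4 -> L1 hit  d=D]
11: R B5 -> L2 miss wb->B2  d=-]
12: R B3 -> L0 miss wb->B6  d=-]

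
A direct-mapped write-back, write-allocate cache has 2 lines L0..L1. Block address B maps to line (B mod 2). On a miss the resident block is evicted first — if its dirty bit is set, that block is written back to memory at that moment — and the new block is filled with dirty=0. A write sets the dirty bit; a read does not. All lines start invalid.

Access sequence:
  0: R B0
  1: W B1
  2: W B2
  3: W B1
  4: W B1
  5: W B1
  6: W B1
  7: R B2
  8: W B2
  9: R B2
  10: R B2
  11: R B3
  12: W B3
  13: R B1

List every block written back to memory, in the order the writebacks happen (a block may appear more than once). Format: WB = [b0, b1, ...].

WB = [1, 3]

0: R B0 → L0 miss [-]
1: W B1 → L1 miss [D]
2: W B2 → L0 miss [D]
3: W B1 → L1 hit [D]
4: W B1 → L1 hit [D]
5: W B1 → L1 hit [D]
6: W B1 → L1 hit [D]
7: R B2 → L0 hit [D]
8: W B2 → L0 hit [D]
9: R B2 → L0 hit [D]
10: R B2 → L0 hit [D]
11: R B3 → L1 miss wb→B1 [-]
12: W B3 → L1 hit [D]
13: R B1 → L1 miss wb→B3 [-]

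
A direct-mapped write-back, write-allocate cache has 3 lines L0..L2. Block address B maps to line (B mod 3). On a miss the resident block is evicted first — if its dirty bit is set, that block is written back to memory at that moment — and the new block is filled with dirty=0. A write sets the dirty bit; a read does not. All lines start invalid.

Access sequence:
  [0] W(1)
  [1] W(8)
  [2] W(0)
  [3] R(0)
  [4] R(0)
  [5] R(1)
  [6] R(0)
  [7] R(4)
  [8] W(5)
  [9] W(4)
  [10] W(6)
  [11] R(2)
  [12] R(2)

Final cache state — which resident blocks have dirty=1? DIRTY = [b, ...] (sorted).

  0 | W B1 → L1 miss [D]
  1 | W B8 → L2 miss [D]
  2 | W B0 → L0 miss [D]
  3 | R B0 → L0 hit [D]
  4 | R B0 → L0 hit [D]
  5 | R B1 → L1 hit [D]
  6 | R B0 → L0 hit [D]
  7 | R B4 → L1 miss wb→B1 [-]
  8 | W B5 → L2 miss wb→B8 [D]
  9 | W B4 → L1 hit [D]
  10 | W B6 → L0 miss wb→B0 [D]
  11 | R B2 → L2 miss wb→B5 [-]
  12 | R B2 → L2 hit [-]

DIRTY = [4, 6]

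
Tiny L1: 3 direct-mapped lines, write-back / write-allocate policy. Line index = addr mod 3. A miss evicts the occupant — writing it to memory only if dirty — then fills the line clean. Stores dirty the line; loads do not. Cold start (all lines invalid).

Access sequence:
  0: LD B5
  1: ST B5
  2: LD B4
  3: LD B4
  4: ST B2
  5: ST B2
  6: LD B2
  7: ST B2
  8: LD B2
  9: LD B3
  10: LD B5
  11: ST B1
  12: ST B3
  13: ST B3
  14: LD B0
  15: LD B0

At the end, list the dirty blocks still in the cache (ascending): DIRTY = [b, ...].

  0 | R B5 → L2 miss [-]
  1 | W B5 → L2 hit [D]
  2 | R B4 → L1 miss [-]
  3 | R B4 → L1 hit [-]
  4 | W B2 → L2 miss wb→B5 [D]
  5 | W B2 → L2 hit [D]
  6 | R B2 → L2 hit [D]
  7 | W B2 → L2 hit [D]
  8 | R B2 → L2 hit [D]
  9 | R B3 → L0 miss [-]
  10 | R B5 → L2 miss wb→B2 [-]
  11 | W B1 → L1 miss [D]
  12 | W B3 → L0 hit [D]
  13 | W B3 → L0 hit [D]
  14 | R B0 → L0 miss wb→B3 [-]
  15 | R B0 → L0 hit [-]

DIRTY = [1]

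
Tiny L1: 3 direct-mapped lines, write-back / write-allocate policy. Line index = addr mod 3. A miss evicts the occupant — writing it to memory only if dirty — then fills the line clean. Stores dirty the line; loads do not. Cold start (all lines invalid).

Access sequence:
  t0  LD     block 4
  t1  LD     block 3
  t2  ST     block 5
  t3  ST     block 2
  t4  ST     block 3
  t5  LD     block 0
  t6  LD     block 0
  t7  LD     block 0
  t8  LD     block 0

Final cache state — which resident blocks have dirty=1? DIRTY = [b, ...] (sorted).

DIRTY = [2]

0: R B4 → L1 miss [-]
1: R B3 → L0 miss [-]
2: W B5 → L2 miss [D]
3: W B2 → L2 miss wb→B5 [D]
4: W B3 → L0 hit [D]
5: R B0 → L0 miss wb→B3 [-]
6: R B0 → L0 hit [-]
7: R B0 → L0 hit [-]
8: R B0 → L0 hit [-]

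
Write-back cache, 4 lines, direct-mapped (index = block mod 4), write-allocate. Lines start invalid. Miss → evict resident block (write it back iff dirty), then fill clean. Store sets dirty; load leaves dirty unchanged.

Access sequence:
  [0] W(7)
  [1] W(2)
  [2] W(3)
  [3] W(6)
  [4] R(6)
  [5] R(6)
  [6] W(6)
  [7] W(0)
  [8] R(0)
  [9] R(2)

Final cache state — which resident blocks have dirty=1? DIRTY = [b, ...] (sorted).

0: W B7 → L3 miss [D]
1: W B2 → L2 miss [D]
2: W B3 → L3 miss wb→B7 [D]
3: W B6 → L2 miss wb→B2 [D]
4: R B6 → L2 hit [D]
5: R B6 → L2 hit [D]
6: W B6 → L2 hit [D]
7: W B0 → L0 miss [D]
8: R B0 → L0 hit [D]
9: R B2 → L2 miss wb→B6 [-]

DIRTY = [0, 3]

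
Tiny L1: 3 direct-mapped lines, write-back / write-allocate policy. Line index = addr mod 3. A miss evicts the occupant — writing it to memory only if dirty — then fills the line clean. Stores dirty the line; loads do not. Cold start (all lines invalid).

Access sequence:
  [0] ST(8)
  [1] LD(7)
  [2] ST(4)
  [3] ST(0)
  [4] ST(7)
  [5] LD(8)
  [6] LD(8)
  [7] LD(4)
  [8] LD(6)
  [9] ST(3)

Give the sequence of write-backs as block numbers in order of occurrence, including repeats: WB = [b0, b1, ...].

0: W B8 → L2 miss [D]
1: R B7 → L1 miss [-]
2: W B4 → L1 miss [D]
3: W B0 → L0 miss [D]
4: W B7 → L1 miss wb→B4 [D]
5: R B8 → L2 hit [D]
6: R B8 → L2 hit [D]
7: R B4 → L1 miss wb→B7 [-]
8: R B6 → L0 miss wb→B0 [-]
9: W B3 → L0 miss [D]

WB = [4, 7, 0]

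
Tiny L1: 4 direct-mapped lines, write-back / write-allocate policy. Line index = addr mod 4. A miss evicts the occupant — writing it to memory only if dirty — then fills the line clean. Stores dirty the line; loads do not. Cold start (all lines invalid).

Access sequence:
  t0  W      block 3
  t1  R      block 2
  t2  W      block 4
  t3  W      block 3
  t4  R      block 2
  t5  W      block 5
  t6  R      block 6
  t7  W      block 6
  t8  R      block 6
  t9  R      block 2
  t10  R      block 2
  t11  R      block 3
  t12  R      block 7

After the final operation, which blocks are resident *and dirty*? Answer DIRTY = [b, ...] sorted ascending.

DIRTY = [4, 5]

  0 | W B3 → L3 miss [D]
  1 | R B2 → L2 miss [-]
  2 | W B4 → L0 miss [D]
  3 | W B3 → L3 hit [D]
  4 | R B2 → L2 hit [-]
  5 | W B5 → L1 miss [D]
  6 | R B6 → L2 miss [-]
  7 | W B6 → L2 hit [D]
  8 | R B6 → L2 hit [D]
  9 | R B2 → L2 miss wb→B6 [-]
  10 | R B2 → L2 hit [-]
  11 | R B3 → L3 hit [D]
  12 | R B7 → L3 miss wb→B3 [-]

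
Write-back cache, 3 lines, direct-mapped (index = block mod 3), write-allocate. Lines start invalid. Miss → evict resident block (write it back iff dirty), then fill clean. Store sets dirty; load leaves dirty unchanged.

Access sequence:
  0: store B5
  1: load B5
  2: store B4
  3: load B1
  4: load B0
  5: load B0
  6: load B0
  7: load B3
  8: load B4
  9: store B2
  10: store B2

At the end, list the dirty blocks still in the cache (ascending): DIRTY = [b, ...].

0: W B5 → L2 miss [D]
1: R B5 → L2 hit [D]
2: W B4 → L1 miss [D]
3: R B1 → L1 miss wb→B4 [-]
4: R B0 → L0 miss [-]
5: R B0 → L0 hit [-]
6: R B0 → L0 hit [-]
7: R B3 → L0 miss [-]
8: R B4 → L1 miss [-]
9: W B2 → L2 miss wb→B5 [D]
10: W B2 → L2 hit [D]

DIRTY = [2]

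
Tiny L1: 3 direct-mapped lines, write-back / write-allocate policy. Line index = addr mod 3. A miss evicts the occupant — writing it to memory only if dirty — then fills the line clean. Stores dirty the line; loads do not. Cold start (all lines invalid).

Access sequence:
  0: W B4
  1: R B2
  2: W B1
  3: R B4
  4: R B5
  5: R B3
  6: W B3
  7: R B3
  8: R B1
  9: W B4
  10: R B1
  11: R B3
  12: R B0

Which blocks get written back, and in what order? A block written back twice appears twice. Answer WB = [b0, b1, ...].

WB = [4, 1, 4, 3]

  0 | W B4 → L1 miss [D]
  1 | R B2 → L2 miss [-]
  2 | W B1 → L1 miss wb→B4 [D]
  3 | R B4 → L1 miss wb→B1 [-]
  4 | R B5 → L2 miss [-]
  5 | R B3 → L0 miss [-]
  6 | W B3 → L0 hit [D]
  7 | R B3 → L0 hit [D]
  8 | R B1 → L1 miss [-]
  9 | W B4 → L1 miss [D]
  10 | R B1 → L1 miss wb→B4 [-]
  11 | R B3 → L0 hit [D]
  12 | R B0 → L0 miss wb→B3 [-]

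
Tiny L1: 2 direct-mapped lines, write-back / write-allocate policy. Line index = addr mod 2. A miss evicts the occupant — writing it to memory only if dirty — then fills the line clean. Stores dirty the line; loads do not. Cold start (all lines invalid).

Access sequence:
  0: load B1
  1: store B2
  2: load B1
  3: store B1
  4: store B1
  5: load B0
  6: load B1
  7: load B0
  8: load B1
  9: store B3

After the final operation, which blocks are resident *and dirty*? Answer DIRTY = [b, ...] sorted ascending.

  0 | R B1 → L1 miss [-]
  1 | W B2 → L0 miss [D]
  2 | R B1 → L1 hit [-]
  3 | W B1 → L1 hit [D]
  4 | W B1 → L1 hit [D]
  5 | R B0 → L0 miss wb→B2 [-]
  6 | R B1 → L1 hit [D]
  7 | R B0 → L0 hit [-]
  8 | R B1 → L1 hit [D]
  9 | W B3 → L1 miss wb→B1 [D]

DIRTY = [3]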